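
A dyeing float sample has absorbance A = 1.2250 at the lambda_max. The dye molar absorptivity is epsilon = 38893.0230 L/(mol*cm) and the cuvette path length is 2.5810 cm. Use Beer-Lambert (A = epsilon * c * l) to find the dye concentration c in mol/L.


Formula: c = A / (epsilon * l)
Substituting: c = 1.2250 / (38893.0230 * 2.5810)
Result: 1.2203e-05 mol/L


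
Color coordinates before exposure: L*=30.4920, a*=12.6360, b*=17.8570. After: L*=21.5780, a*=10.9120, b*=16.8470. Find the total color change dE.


dL = -8.9140, da = -1.7240, db = -1.0100
dE = sqrt((-8.9140)^2 + (-1.7240)^2 + (-1.0100)^2) = 9.1352


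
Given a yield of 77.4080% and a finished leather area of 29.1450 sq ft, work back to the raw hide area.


Formula: raw = finished * 100 / yield
Substituting: raw = 29.1450 * 100 / 77.4080
Result: 37.6511 sq ft


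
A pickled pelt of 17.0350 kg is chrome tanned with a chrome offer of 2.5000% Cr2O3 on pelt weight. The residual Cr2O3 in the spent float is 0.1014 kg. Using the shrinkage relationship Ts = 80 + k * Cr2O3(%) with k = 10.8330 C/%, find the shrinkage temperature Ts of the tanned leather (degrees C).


Offered = pelt * offer_pct / 100 = 17.0350 * 2.5000 / 100 = 0.4259 kg
Uptake = offered - residual = 0.4259 - 0.1014 = 0.3245 kg
Cr2O3% on pelt = uptake / pelt * 100 = 0.3245 / 17.0350 * 100 = 1.9048 %
Ts = 80 + k * Cr2O3% = 80 + 10.8330 * 1.9048 = 100.6342 C


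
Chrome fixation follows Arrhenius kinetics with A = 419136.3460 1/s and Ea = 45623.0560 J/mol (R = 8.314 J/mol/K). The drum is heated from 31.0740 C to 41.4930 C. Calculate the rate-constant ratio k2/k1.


T1 = 31.0740 + 273.15 = 304.2240 K; T2 = 41.4930 + 273.15 = 314.6430 K
k1 = A * exp(-Ea/(R*T1)) = 419136.3460 * exp(-45623.0560/(8.314*304.2240)) = 0.00614733 1/s
k2 = A * exp(-Ea/(R*T2)) = 419136.3460 * exp(-45623.0560/(8.314*314.6430)) = 0.0111709 1/s
k2/k1 = 0.0111709 / 0.00614733 = 1.8172


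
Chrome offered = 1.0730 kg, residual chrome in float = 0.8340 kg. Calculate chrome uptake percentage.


Formula: Uptake = (offered - residual) / offered * 100
Substituting: Uptake = (1.0730 - 0.8340) / 1.0730 * 100
Result: 22.2740 %


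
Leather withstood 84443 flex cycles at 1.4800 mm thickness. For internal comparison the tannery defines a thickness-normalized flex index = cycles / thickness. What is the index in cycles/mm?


Formula: Index = cycles / thickness
Substituting: Index = 84443 / 1.4800
Result: 57056.0811 cycles/mm


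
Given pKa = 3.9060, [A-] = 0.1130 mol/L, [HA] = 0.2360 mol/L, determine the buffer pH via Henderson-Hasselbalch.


ratio = [A-] / [HA] = 0.1130 / 0.2360 = 0.4788
log10(ratio) = -0.3198
pH = pKa + log10(ratio) = 3.9060 - 0.3198 = 3.5862


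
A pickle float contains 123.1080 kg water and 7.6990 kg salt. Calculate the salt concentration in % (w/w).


Formula: Conc = salt / (water + salt) * 100
Substituting: Conc = 7.6990 / (123.1080 + 7.6990) * 100
Result: 5.8858 %


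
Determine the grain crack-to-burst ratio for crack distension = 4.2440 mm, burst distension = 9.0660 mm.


Formula: Ratio = crack / burst
Substituting: Ratio = 4.2440 / 9.0660
Result: 0.4681


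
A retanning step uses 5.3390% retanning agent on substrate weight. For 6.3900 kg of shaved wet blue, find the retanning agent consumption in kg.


Formula: Retan = substrate * pct / 100
Substituting: Retan = 6.3900 * 5.3390 / 100
Result: 0.3412 kg


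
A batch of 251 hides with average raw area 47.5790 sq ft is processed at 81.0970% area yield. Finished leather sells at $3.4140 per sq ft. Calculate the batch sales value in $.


Raw_total = N * avg_area = 251 * 47.5790 = 11942.3290 sq ft
Finished = Raw_total * yield / 100 = 11942.3290 * 81.0970 / 100 = 9684.8705 sq ft
Value = Finished * price = 9684.8705 * 3.4140 = 33064.1481 $


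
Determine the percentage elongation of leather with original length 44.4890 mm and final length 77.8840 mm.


Formula: Elongation = (Lf - L0) / L0 * 100
Substituting: Elongation = (77.8840 - 44.4890) / 44.4890 * 100
Result: 75.0635 %


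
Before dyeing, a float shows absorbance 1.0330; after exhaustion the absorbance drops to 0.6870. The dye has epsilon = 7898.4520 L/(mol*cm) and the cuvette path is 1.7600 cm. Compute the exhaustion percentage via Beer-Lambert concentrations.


c_initial = A_i / (epsilon * l) = 1.0330 / (7898.4520 * 1.7600) = 7.4310e-05 mol/L
c_final = A_f / (epsilon * l) = 0.6870 / (7898.4520 * 1.7600) = 4.9420e-05 mol/L
Exhaustion = (c_initial - c_final) / c_initial * 100 = (7.4310e-05 - 4.9420e-05) / 7.4310e-05 * 100 = 33.4947 %


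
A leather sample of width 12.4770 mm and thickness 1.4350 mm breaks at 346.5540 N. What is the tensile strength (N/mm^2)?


Formula: TS = force / (width * thickness)
Substituting: TS = 346.5540 / (12.4770 * 1.4350)
Result: 19.3557 N/mm^2


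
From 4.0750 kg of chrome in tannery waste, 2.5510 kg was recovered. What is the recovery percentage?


Formula: Recovery = recovered / input * 100
Substituting: Recovery = 2.5510 / 4.0750 * 100
Result: 62.6012 %


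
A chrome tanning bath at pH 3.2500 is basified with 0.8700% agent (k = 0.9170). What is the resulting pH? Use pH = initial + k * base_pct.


Formula: pH_final = pH_initial + k * base_pct
Substituting: pH_final = 3.2500 + 0.9170 * 0.8700
Result: 4.0478


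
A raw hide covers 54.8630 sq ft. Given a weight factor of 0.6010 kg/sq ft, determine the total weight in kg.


Formula: Weight = area * weight_per_sqft
Substituting: Weight = 54.8630 * 0.6010
Result: 32.9727 kg


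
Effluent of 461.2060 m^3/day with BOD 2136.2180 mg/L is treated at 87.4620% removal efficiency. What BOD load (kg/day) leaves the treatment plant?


Load_in = volume * conc / 1000 = 461.2060 * 2136.2180 / 1000 = 985.2366 kg/day
Removed = Load_in * eff / 100 = 985.2366 * 87.4620 / 100 = 861.7076 kg/day
Load_out = Load_in - Removed = 985.2366 - 861.7076 = 123.5290 kg/day


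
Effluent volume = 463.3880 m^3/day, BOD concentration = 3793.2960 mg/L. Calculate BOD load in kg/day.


Formula: BOD_load = volume * conc / 1000
Substituting: BOD_load = 463.3880 * 3793.2960 / 1000
Result: 1757.7678 kg/day


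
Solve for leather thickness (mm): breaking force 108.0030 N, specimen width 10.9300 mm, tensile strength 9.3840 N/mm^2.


Formula: t = F / (TS * w)
Substituting: t = 108.0030 / (9.3840 * 10.9300)
Result: 1.0530 mm


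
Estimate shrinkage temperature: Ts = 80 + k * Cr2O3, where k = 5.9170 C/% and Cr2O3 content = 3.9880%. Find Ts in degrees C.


Formula: Ts = 80 + k * Cr2O3
Substituting: Ts = 80 + 5.9170 * 3.9880
Result: 103.5970 C


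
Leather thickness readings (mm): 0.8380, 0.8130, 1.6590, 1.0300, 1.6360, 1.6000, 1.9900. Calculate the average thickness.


Formula: Average = sum / n
Substituting: Average = 9.5660 / 7
Result: 1.3666 mm


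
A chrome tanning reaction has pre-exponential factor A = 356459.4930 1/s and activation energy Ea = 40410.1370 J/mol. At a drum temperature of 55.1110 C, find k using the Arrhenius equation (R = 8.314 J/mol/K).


T_K = T_C + 273.15 = 55.1110 + 273.15 = 328.2610 K
exponent = -Ea / (R * T_K) = -40410.1370 / (8.314 * 328.2610) = -14.8068
k = A * exp(exponent) = 356459.4930 * exp(-14.8068) = 0.1323 1/s


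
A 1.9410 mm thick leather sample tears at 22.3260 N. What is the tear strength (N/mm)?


Formula: Tear strength = force / thickness
Substituting: Tear strength = 22.3260 / 1.9410
Result: 11.5023 N/mm


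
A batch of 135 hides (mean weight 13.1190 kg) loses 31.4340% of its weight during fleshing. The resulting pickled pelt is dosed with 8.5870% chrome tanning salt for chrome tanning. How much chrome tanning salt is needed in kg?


Total_raw = N * avg_wt = 135 * 13.1190 = 1771.0650 kg
Substrate = Total_raw * (1 - loss/100) = 1771.0650 * (1 - 31.4340/100) = 1214.3484 kg
Chrome = Substrate * pct / 100 = 1214.3484 * 8.5870 / 100 = 104.2761 kg


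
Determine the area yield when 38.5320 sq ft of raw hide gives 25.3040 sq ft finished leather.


Formula: Yield = finished / raw * 100
Substituting: Yield = 25.3040 / 38.5320 * 100
Result: 65.6701 %


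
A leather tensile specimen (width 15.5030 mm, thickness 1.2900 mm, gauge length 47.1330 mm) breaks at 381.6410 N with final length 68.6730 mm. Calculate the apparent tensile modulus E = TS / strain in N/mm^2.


TS = F / (w * t) = 381.6410 / (15.5030 * 1.2900) = 19.0831 N/mm^2
strain = (Lf - L0) / L0 = (68.6730 - 47.1330) / 47.1330 = 0.4570
E = TS / strain = 19.0831 / 0.4570 = 41.7570 N/mm^2


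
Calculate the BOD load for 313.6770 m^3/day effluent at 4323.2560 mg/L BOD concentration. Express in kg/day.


Formula: BOD_load = volume * conc / 1000
Substituting: BOD_load = 313.6770 * 4323.2560 / 1000
Result: 1356.1060 kg/day


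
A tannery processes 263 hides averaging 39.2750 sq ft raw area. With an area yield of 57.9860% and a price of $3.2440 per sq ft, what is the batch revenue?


Raw_total = N * avg_area = 263 * 39.2750 = 10329.3250 sq ft
Finished = Raw_total * yield / 100 = 10329.3250 * 57.9860 / 100 = 5989.5624 sq ft
Value = Finished * price = 5989.5624 * 3.2440 = 19430.1404 $


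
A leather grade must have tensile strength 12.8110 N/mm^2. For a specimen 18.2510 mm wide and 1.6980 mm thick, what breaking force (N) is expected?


Formula: F = TS * w * t
Substituting: F = 12.8110 * 18.2510 * 1.6980
Result: 397.0154 N


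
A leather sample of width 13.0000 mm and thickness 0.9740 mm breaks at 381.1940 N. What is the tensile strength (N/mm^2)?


Formula: TS = force / (width * thickness)
Substituting: TS = 381.1940 / (13.0000 * 0.9740)
Result: 30.1054 N/mm^2


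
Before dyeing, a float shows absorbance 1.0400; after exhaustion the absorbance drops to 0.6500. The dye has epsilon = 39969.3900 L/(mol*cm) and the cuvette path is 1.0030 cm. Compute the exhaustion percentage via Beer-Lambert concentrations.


c_initial = A_i / (epsilon * l) = 1.0400 / (39969.3900 * 1.0030) = 2.5942e-05 mol/L
c_final = A_f / (epsilon * l) = 0.6500 / (39969.3900 * 1.0030) = 1.6214e-05 mol/L
Exhaustion = (c_initial - c_final) / c_initial * 100 = (2.5942e-05 - 1.6214e-05) / 2.5942e-05 * 100 = 37.5000 %


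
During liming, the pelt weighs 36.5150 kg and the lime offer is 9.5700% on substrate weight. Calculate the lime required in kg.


Formula: Lime = substrate * pct / 100
Substituting: Lime = 36.5150 * 9.5700 / 100
Result: 3.4945 kg


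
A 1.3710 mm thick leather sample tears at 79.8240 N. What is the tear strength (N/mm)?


Formula: Tear strength = force / thickness
Substituting: Tear strength = 79.8240 / 1.3710
Result: 58.2232 N/mm


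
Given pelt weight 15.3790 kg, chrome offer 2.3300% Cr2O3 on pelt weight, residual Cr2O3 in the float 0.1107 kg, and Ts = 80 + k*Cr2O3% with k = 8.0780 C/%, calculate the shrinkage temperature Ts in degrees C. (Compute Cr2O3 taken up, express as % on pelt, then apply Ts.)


Offered = pelt * offer_pct / 100 = 15.3790 * 2.3300 / 100 = 0.3583 kg
Uptake = offered - residual = 0.3583 - 0.1107 = 0.2476 kg
Cr2O3% on pelt = uptake / pelt * 100 = 0.2476 / 15.3790 * 100 = 1.6102 %
Ts = 80 + k * Cr2O3% = 80 + 8.0780 * 1.6102 = 93.0071 C


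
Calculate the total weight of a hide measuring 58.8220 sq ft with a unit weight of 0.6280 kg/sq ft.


Formula: Weight = area * weight_per_sqft
Substituting: Weight = 58.8220 * 0.6280
Result: 36.9402 kg


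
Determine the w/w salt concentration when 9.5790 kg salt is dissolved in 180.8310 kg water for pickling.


Formula: Conc = salt / (water + salt) * 100
Substituting: Conc = 9.5790 / (180.8310 + 9.5790) * 100
Result: 5.0307 %


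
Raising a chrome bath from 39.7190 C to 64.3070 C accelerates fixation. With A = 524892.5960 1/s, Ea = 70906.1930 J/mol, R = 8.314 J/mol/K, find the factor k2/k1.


T1 = 39.7190 + 273.15 = 312.8690 K; T2 = 64.3070 + 273.15 = 337.4570 K
k1 = A * exp(-Ea/(R*T1)) = 524892.5960 * exp(-70906.1930/(8.314*312.8690)) = 7.6136e-07 1/s
k2 = A * exp(-Ea/(R*T2)) = 524892.5960 * exp(-70906.1930/(8.314*337.4570)) = 5.5485e-06 1/s
k2/k1 = 5.5485e-06 / 7.6136e-07 = 7.2876


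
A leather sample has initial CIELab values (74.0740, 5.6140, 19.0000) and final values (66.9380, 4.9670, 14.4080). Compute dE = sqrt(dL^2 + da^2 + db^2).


dL = -7.1360, da = -0.6470, db = -4.5920
dE = sqrt((-7.1360)^2 + (-0.6470)^2 + (-4.5920)^2) = 8.5104


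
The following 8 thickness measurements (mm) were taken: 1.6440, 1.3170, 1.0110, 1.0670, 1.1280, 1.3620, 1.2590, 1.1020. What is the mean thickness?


Formula: Average = sum / n
Substituting: Average = 9.8900 / 8
Result: 1.2363 mm


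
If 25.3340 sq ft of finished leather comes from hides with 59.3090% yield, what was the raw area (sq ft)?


Formula: raw = finished * 100 / yield
Substituting: raw = 25.3340 * 100 / 59.3090
Result: 42.7153 sq ft


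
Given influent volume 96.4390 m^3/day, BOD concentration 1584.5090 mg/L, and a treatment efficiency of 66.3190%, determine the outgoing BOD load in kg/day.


Load_in = volume * conc / 1000 = 96.4390 * 1584.5090 / 1000 = 152.8085 kg/day
Removed = Load_in * eff / 100 = 152.8085 * 66.3190 / 100 = 101.3410 kg/day
Load_out = Load_in - Removed = 152.8085 - 101.3410 = 51.4674 kg/day


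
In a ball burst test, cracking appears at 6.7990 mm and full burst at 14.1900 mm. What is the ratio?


Formula: Ratio = crack / burst
Substituting: Ratio = 6.7990 / 14.1900
Result: 0.4791


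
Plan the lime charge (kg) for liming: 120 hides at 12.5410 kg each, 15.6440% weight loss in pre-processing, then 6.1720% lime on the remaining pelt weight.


Total_raw = N * avg_wt = 120 * 12.5410 = 1504.9200 kg
Substrate = Total_raw * (1 - loss/100) = 1504.9200 * (1 - 15.6440/100) = 1269.4903 kg
Lime = Substrate * pct / 100 = 1269.4903 * 6.1720 / 100 = 78.3529 kg


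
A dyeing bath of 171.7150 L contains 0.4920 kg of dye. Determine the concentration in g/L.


Formula: Conc = dye_mass(kg) / volume(L) * 1000
Substituting: Conc = 0.4920 / 171.7150 * 1000
Result: 2.8652 g/L


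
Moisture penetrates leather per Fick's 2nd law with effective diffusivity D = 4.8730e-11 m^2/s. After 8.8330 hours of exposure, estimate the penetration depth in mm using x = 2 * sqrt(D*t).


t = 8.8330 hr * 3600 = 31798.8000 s
D * t = 4.8730e-11 * 31798.8000 = 1.5496e-06
x = 2 * sqrt(D*t) = 2 * sqrt(1.5496e-06) = 0.00248962 m = 2.4896 mm


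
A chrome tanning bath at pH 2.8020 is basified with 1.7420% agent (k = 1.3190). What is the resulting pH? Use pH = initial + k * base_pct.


Formula: pH_final = pH_initial + k * base_pct
Substituting: pH_final = 2.8020 + 1.3190 * 1.7420
Result: 5.0997


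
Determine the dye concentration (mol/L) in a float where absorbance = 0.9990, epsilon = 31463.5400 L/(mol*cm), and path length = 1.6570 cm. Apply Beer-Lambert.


Formula: c = A / (epsilon * l)
Substituting: c = 0.9990 / (31463.5400 * 1.6570)
Result: 1.9162e-05 mol/L


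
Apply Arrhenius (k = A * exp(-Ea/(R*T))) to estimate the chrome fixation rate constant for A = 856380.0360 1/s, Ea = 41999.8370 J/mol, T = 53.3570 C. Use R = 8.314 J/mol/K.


T_K = T_C + 273.15 = 53.3570 + 273.15 = 326.5070 K
exponent = -Ea / (R * T_K) = -41999.8370 / (8.314 * 326.5070) = -15.4720
k = A * exp(exponent) = 856380.0360 * exp(-15.4720) = 0.1634 1/s


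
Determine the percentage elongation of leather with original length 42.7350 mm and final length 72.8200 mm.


Formula: Elongation = (Lf - L0) / L0 * 100
Substituting: Elongation = (72.8200 - 42.7350) / 42.7350 * 100
Result: 70.3990 %


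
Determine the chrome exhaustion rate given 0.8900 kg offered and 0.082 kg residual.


Formula: Uptake = (offered - residual) / offered * 100
Substituting: Uptake = (0.8900 - 0.082) / 0.8900 * 100
Result: 90.7865 %


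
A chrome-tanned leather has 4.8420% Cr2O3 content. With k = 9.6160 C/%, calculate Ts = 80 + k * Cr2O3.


Formula: Ts = 80 + k * Cr2O3
Substituting: Ts = 80 + 9.6160 * 4.8420
Result: 126.5607 C


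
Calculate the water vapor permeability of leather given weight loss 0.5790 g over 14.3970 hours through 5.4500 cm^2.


Formula: WVP = loss / (area * time)
Substituting: WVP = 0.5790 / (5.4500 * 14.3970)
Result: 0.00737921 g/(cm^2*hr)


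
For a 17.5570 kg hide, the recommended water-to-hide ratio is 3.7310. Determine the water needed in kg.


Formula: Water = hide_weight * ratio
Substituting: Water = 17.5570 * 3.7310
Result: 65.5052 kg


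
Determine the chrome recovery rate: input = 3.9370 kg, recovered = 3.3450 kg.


Formula: Recovery = recovered / input * 100
Substituting: Recovery = 3.3450 / 3.9370 * 100
Result: 84.9632 %


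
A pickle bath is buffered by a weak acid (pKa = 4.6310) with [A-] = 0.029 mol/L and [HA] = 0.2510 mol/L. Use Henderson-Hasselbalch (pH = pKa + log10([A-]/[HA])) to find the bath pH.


ratio = [A-] / [HA] = 0.029 / 0.2510 = 0.1155
log10(ratio) = -0.9373
pH = pKa + log10(ratio) = 4.6310 - 0.9373 = 3.6937


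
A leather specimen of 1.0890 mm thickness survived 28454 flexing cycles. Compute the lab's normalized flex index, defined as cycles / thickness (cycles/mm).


Formula: Index = cycles / thickness
Substituting: Index = 28454 / 1.0890
Result: 26128.5583 cycles/mm


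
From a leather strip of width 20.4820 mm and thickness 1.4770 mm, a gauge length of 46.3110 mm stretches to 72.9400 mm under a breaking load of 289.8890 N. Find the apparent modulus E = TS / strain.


TS = F / (w * t) = 289.8890 / (20.4820 * 1.4770) = 9.5825 N/mm^2
strain = (Lf - L0) / L0 = (72.9400 - 46.3110) / 46.3110 = 0.5750
E = TS / strain = 9.5825 / 0.5750 = 16.6651 N/mm^2


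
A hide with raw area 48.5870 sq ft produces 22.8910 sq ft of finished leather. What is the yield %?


Formula: Yield = finished / raw * 100
Substituting: Yield = 22.8910 / 48.5870 * 100
Result: 47.1134 %


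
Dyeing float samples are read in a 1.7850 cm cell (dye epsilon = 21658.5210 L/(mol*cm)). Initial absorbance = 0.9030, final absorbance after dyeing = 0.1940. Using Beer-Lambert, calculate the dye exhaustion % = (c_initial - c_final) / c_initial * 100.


c_initial = A_i / (epsilon * l) = 0.9030 / (21658.5210 * 1.7850) = 2.3357e-05 mol/L
c_final = A_f / (epsilon * l) = 0.1940 / (21658.5210 * 1.7850) = 5.0180e-06 mol/L
Exhaustion = (c_initial - c_final) / c_initial * 100 = (2.3357e-05 - 5.0180e-06) / 2.3357e-05 * 100 = 78.5161 %


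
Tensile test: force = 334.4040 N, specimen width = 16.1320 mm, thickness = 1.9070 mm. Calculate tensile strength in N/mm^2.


Formula: TS = force / (width * thickness)
Substituting: TS = 334.4040 / (16.1320 * 1.9070)
Result: 10.8701 N/mm^2


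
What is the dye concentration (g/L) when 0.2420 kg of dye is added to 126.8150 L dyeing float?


Formula: Conc = dye_mass(kg) / volume(L) * 1000
Substituting: Conc = 0.2420 / 126.8150 * 1000
Result: 1.9083 g/L


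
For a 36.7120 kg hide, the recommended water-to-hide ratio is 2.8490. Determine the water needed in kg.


Formula: Water = hide_weight * ratio
Substituting: Water = 36.7120 * 2.8490
Result: 104.5925 kg


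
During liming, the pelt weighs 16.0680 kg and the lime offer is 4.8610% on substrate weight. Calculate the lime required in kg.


Formula: Lime = substrate * pct / 100
Substituting: Lime = 16.0680 * 4.8610 / 100
Result: 0.7811 kg


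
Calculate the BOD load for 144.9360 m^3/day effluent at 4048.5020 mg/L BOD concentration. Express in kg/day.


Formula: BOD_load = volume * conc / 1000
Substituting: BOD_load = 144.9360 * 4048.5020 / 1000
Result: 586.7737 kg/day


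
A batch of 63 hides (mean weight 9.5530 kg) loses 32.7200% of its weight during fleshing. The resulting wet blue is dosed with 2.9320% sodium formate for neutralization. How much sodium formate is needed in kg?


Total_raw = N * avg_wt = 63 * 9.5530 = 601.8390 kg
Substrate = Total_raw * (1 - loss/100) = 601.8390 * (1 - 32.7200/100) = 404.9173 kg
Neutralizer = Substrate * pct / 100 = 404.9173 * 2.9320 / 100 = 11.8722 kg


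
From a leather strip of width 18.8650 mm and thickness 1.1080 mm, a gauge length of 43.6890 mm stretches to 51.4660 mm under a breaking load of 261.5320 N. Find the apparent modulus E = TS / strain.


TS = F / (w * t) = 261.5320 / (18.8650 * 1.1080) = 12.5120 N/mm^2
strain = (Lf - L0) / L0 = (51.4660 - 43.6890) / 43.6890 = 0.1780
E = TS / strain = 12.5120 / 0.1780 = 70.2891 N/mm^2


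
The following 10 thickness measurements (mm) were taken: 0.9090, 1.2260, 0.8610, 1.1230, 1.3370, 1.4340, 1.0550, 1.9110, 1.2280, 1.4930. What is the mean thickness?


Formula: Average = sum / n
Substituting: Average = 12.5770 / 10
Result: 1.2577 mm


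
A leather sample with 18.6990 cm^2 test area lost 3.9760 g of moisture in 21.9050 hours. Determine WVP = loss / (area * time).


Formula: WVP = loss / (area * time)
Substituting: WVP = 3.9760 / (18.6990 * 21.9050)
Result: 0.00970699 g/(cm^2*hr)


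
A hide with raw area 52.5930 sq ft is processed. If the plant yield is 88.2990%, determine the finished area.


Formula: finished = raw * yield / 100
Substituting: finished = 52.5930 * 88.2990 / 100
Result: 46.4391 sq ft


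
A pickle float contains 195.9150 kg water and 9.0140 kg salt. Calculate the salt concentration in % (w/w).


Formula: Conc = salt / (water + salt) * 100
Substituting: Conc = 9.0140 / (195.9150 + 9.0140) * 100
Result: 4.3986 %


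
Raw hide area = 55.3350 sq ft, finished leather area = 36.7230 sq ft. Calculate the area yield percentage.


Formula: Yield = finished / raw * 100
Substituting: Yield = 36.7230 / 55.3350 * 100
Result: 66.3649 %


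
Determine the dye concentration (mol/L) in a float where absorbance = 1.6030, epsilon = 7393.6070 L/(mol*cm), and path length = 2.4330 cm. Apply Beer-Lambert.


Formula: c = A / (epsilon * l)
Substituting: c = 1.6030 / (7393.6070 * 2.4330)
Result: 8.9112e-05 mol/L


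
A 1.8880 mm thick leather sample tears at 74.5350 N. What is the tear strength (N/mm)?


Formula: Tear strength = force / thickness
Substituting: Tear strength = 74.5350 / 1.8880
Result: 39.4783 N/mm


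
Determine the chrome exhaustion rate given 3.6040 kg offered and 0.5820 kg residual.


Formula: Uptake = (offered - residual) / offered * 100
Substituting: Uptake = (3.6040 - 0.5820) / 3.6040 * 100
Result: 83.8513 %


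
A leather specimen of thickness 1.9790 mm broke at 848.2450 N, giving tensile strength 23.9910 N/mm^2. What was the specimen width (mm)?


Formula: w = F / (TS * t)
Substituting: w = 848.2450 / (23.9910 * 1.9790)
Result: 17.8660 mm


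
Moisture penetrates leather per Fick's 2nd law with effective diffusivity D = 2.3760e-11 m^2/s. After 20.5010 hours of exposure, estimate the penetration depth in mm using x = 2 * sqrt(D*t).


t = 20.5010 hr * 3600 = 73803.6000 s
D * t = 2.3760e-11 * 73803.6000 = 1.7536e-06
x = 2 * sqrt(D*t) = 2 * sqrt(1.7536e-06) = 0.00264845 m = 2.6485 mm


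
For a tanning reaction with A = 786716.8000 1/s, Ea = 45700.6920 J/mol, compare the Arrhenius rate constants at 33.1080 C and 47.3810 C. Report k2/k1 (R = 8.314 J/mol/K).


T1 = 33.1080 + 273.15 = 306.2580 K; T2 = 47.3810 + 273.15 = 320.5310 K
k1 = A * exp(-Ea/(R*T1)) = 786716.8000 * exp(-45700.6920/(8.314*306.2580)) = 0.0126164 1/s
k2 = A * exp(-Ea/(R*T2)) = 786716.8000 * exp(-45700.6920/(8.314*320.5310)) = 0.0280566 1/s
k2/k1 = 0.0280566 / 0.0126164 = 2.2238


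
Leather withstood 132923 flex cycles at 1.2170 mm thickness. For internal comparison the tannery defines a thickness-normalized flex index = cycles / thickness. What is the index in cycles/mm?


Formula: Index = cycles / thickness
Substituting: Index = 132923 / 1.2170
Result: 109221.8570 cycles/mm


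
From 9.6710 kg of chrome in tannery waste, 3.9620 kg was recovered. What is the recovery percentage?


Formula: Recovery = recovered / input * 100
Substituting: Recovery = 3.9620 / 9.6710 * 100
Result: 40.9678 %


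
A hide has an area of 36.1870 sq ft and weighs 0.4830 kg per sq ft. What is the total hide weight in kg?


Formula: Weight = area * weight_per_sqft
Substituting: Weight = 36.1870 * 0.4830
Result: 17.4783 kg


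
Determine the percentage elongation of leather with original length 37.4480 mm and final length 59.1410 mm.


Formula: Elongation = (Lf - L0) / L0 * 100
Substituting: Elongation = (59.1410 - 37.4480) / 37.4480 * 100
Result: 57.9283 %


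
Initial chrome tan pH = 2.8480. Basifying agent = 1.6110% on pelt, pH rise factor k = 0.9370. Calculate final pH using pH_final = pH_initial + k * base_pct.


Formula: pH_final = pH_initial + k * base_pct
Substituting: pH_final = 2.8480 + 0.9370 * 1.6110
Result: 4.3575


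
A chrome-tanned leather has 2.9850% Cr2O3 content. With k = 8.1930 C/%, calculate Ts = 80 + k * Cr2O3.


Formula: Ts = 80 + k * Cr2O3
Substituting: Ts = 80 + 8.1930 * 2.9850
Result: 104.4561 C


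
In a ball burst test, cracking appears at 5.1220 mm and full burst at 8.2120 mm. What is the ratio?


Formula: Ratio = crack / burst
Substituting: Ratio = 5.1220 / 8.2120
Result: 0.6237


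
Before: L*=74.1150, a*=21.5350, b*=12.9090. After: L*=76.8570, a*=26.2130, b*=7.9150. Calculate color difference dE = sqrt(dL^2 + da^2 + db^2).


dL = 2.7420, da = 4.6780, db = -4.9940
dE = sqrt(2.7420^2 + 4.6780^2 + (-4.9940)^2) = 7.3717


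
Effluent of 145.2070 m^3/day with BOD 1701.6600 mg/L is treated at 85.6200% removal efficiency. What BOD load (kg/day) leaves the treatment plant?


Load_in = volume * conc / 1000 = 145.2070 * 1701.6600 / 1000 = 247.0929 kg/day
Removed = Load_in * eff / 100 = 247.0929 * 85.6200 / 100 = 211.5610 kg/day
Load_out = Load_in - Removed = 247.0929 - 211.5610 = 35.5320 kg/day


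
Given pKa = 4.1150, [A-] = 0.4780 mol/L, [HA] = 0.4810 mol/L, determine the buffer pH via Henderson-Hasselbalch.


ratio = [A-] / [HA] = 0.4780 / 0.4810 = 0.9938
log10(ratio) = -0.00271718
pH = pKa + log10(ratio) = 4.1150 - 0.00271718 = 4.1123


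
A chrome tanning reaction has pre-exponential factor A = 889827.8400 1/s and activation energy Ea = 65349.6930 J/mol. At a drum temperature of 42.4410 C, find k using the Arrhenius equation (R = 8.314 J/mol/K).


T_K = T_C + 273.15 = 42.4410 + 273.15 = 315.5910 K
exponent = -Ea / (R * T_K) = -65349.6930 / (8.314 * 315.5910) = -24.9063
k = A * exp(exponent) = 889827.8400 * exp(-24.9063) = 1.3572e-05 1/s


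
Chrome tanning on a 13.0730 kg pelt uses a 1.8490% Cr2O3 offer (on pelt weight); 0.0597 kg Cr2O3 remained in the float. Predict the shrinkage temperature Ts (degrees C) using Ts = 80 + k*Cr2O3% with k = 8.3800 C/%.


Offered = pelt * offer_pct / 100 = 13.0730 * 1.8490 / 100 = 0.2417 kg
Uptake = offered - residual = 0.2417 - 0.0597 = 0.1820 kg
Cr2O3% on pelt = uptake / pelt * 100 = 0.1820 / 13.0730 * 100 = 1.3923 %
Ts = 80 + k * Cr2O3% = 80 + 8.3800 * 1.3923 = 91.6678 C


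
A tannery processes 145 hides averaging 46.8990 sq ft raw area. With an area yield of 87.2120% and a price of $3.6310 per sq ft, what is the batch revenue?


Raw_total = N * avg_area = 145 * 46.8990 = 6800.3550 sq ft
Finished = Raw_total * yield / 100 = 6800.3550 * 87.2120 / 100 = 5930.7256 sq ft
Value = Finished * price = 5930.7256 * 3.6310 = 21534.4647 $


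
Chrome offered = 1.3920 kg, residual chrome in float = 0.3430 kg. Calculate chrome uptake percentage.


Formula: Uptake = (offered - residual) / offered * 100
Substituting: Uptake = (1.3920 - 0.3430) / 1.3920 * 100
Result: 75.3592 %


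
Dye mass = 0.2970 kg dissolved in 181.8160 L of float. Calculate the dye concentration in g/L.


Formula: Conc = dye_mass(kg) / volume(L) * 1000
Substituting: Conc = 0.2970 / 181.8160 * 1000
Result: 1.6335 g/L


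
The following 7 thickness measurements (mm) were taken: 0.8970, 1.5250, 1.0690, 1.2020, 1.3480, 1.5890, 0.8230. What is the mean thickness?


Formula: Average = sum / n
Substituting: Average = 8.4530 / 7
Result: 1.2076 mm


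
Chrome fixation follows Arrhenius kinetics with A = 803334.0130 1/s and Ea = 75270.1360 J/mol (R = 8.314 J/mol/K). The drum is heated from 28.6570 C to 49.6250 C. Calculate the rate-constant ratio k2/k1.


T1 = 28.6570 + 273.15 = 301.8070 K; T2 = 49.6250 + 273.15 = 322.7750 K
k1 = A * exp(-Ea/(R*T1)) = 803334.0130 * exp(-75270.1360/(8.314*301.8070)) = 7.5370e-08 1/s
k2 = A * exp(-Ea/(R*T2)) = 803334.0130 * exp(-75270.1360/(8.314*322.7750)) = 5.2905e-07 1/s
k2/k1 = 5.2905e-07 / 7.5370e-08 = 7.0194


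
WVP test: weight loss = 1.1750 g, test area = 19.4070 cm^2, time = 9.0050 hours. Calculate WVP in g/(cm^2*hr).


Formula: WVP = loss / (area * time)
Substituting: WVP = 1.1750 / (19.4070 * 9.0050)
Result: 0.00672351 g/(cm^2*hr)


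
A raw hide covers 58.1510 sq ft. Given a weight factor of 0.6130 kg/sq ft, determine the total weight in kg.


Formula: Weight = area * weight_per_sqft
Substituting: Weight = 58.1510 * 0.6130
Result: 35.6466 kg


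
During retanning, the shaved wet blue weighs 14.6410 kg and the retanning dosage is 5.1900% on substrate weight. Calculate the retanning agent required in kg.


Formula: Retan = substrate * pct / 100
Substituting: Retan = 14.6410 * 5.1900 / 100
Result: 0.7599 kg


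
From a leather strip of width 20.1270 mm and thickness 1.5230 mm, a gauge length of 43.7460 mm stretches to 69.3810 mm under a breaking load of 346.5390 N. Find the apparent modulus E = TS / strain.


TS = F / (w * t) = 346.5390 / (20.1270 * 1.5230) = 11.3051 N/mm^2
strain = (Lf - L0) / L0 = (69.3810 - 43.7460) / 43.7460 = 0.5860
E = TS / strain = 11.3051 / 0.5860 = 19.2920 N/mm^2


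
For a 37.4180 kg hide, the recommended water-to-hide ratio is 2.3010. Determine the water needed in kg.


Formula: Water = hide_weight * ratio
Substituting: Water = 37.4180 * 2.3010
Result: 86.0988 kg


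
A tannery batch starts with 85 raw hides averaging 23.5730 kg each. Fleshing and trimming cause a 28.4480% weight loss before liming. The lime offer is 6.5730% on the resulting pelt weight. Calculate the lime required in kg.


Total_raw = N * avg_wt = 85 * 23.5730 = 2003.7050 kg
Substrate = Total_raw * (1 - loss/100) = 2003.7050 * (1 - 28.4480/100) = 1433.6910 kg
Lime = Substrate * pct / 100 = 1433.6910 * 6.5730 / 100 = 94.2365 kg


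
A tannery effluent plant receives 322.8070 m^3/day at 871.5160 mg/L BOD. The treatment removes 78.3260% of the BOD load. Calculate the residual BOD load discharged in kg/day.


Load_in = volume * conc / 1000 = 322.8070 * 871.5160 / 1000 = 281.3315 kg/day
Removed = Load_in * eff / 100 = 281.3315 * 78.3260 / 100 = 220.3557 kg/day
Load_out = Load_in - Removed = 281.3315 - 220.3557 = 60.9758 kg/day


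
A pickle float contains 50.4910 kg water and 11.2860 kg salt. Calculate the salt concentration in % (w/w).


Formula: Conc = salt / (water + salt) * 100
Substituting: Conc = 11.2860 / (50.4910 + 11.2860) * 100
Result: 18.2689 %


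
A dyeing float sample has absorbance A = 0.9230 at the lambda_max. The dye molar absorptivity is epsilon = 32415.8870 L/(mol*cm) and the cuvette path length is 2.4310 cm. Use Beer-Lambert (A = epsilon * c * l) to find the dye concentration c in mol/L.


Formula: c = A / (epsilon * l)
Substituting: c = 0.9230 / (32415.8870 * 2.4310)
Result: 1.1713e-05 mol/L


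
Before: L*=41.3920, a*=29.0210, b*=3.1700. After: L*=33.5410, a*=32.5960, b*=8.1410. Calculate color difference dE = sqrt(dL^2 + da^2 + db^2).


dL = -7.8510, da = 3.5750, db = 4.9710
dE = sqrt((-7.8510)^2 + 3.5750^2 + 4.9710^2) = 9.9564


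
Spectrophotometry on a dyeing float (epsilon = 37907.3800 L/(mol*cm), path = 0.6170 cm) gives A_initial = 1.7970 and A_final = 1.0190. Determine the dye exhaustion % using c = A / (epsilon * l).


c_initial = A_i / (epsilon * l) = 1.7970 / (37907.3800 * 0.6170) = 7.6831e-05 mol/L
c_final = A_f / (epsilon * l) = 1.0190 / (37907.3800 * 0.6170) = 4.3568e-05 mol/L
Exhaustion = (c_initial - c_final) / c_initial * 100 = (7.6831e-05 - 4.3568e-05) / 7.6831e-05 * 100 = 43.2944 %


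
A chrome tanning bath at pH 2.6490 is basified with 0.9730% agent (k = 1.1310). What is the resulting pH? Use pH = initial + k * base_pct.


Formula: pH_final = pH_initial + k * base_pct
Substituting: pH_final = 2.6490 + 1.1310 * 0.9730
Result: 3.7495


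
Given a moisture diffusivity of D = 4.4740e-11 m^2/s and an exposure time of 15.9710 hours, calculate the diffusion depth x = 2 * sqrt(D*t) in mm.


t = 15.9710 hr * 3600 = 57495.6000 s
D * t = 4.4740e-11 * 57495.6000 = 2.5724e-06
x = 2 * sqrt(D*t) = 2 * sqrt(2.5724e-06) = 0.00320771 m = 3.2077 mm


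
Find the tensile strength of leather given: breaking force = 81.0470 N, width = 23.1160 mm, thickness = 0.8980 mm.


Formula: TS = force / (width * thickness)
Substituting: TS = 81.0470 / (23.1160 * 0.8980)
Result: 3.9043 N/mm^2


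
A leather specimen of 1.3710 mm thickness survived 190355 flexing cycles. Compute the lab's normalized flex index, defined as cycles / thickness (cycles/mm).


Formula: Index = cycles / thickness
Substituting: Index = 190355 / 1.3710
Result: 138843.9096 cycles/mm


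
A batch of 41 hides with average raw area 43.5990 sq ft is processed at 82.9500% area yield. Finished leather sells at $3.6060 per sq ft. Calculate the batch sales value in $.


Raw_total = N * avg_area = 41 * 43.5990 = 1787.5590 sq ft
Finished = Raw_total * yield / 100 = 1787.5590 * 82.9500 / 100 = 1482.7802 sq ft
Value = Finished * price = 1482.7802 * 3.6060 = 5346.9054 $


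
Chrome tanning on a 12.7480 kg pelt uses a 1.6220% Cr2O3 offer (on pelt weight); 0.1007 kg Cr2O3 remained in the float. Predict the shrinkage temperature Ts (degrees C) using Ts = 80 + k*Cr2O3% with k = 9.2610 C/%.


Offered = pelt * offer_pct / 100 = 12.7480 * 1.6220 / 100 = 0.2068 kg
Uptake = offered - residual = 0.2068 - 0.1007 = 0.1061 kg
Cr2O3% on pelt = uptake / pelt * 100 = 0.1061 / 12.7480 * 100 = 0.8321 %
Ts = 80 + k * Cr2O3% = 80 + 9.2610 * 0.8321 = 87.7058 C


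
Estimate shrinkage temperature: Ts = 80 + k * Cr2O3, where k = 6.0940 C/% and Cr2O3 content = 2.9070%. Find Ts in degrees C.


Formula: Ts = 80 + k * Cr2O3
Substituting: Ts = 80 + 6.0940 * 2.9070
Result: 97.7153 C


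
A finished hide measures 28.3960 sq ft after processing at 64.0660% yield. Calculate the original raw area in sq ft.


Formula: raw = finished * 100 / yield
Substituting: raw = 28.3960 * 100 / 64.0660
Result: 44.3230 sq ft


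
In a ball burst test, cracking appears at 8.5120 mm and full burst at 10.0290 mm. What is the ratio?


Formula: Ratio = crack / burst
Substituting: Ratio = 8.5120 / 10.0290
Result: 0.8487


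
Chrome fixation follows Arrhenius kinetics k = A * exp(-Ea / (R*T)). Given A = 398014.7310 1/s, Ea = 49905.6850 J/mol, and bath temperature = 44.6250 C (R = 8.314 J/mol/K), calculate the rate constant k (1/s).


T_K = T_C + 273.15 = 44.6250 + 273.15 = 317.7750 K
exponent = -Ea / (R * T_K) = -49905.6850 / (8.314 * 317.7750) = -18.8895
k = A * exp(exponent) = 398014.7310 * exp(-18.8895) = 0.00249056 1/s


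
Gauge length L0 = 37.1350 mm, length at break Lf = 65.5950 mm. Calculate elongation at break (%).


Formula: Elongation = (Lf - L0) / L0 * 100
Substituting: Elongation = (65.5950 - 37.1350) / 37.1350 * 100
Result: 76.6393 %


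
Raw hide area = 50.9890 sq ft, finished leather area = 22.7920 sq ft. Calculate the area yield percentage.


Formula: Yield = finished / raw * 100
Substituting: Yield = 22.7920 / 50.9890 * 100
Result: 44.6998 %


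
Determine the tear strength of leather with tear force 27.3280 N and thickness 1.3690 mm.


Formula: Tear strength = force / thickness
Substituting: Tear strength = 27.3280 / 1.3690
Result: 19.9620 N/mm


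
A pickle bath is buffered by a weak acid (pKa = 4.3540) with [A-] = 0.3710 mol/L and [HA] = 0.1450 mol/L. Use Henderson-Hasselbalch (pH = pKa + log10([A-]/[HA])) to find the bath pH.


ratio = [A-] / [HA] = 0.3710 / 0.1450 = 2.5586
log10(ratio) = 0.4080
pH = pKa + log10(ratio) = 4.3540 + 0.4080 = 4.7620


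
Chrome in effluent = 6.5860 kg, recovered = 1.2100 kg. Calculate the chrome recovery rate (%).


Formula: Recovery = recovered / input * 100
Substituting: Recovery = 1.2100 / 6.5860 * 100
Result: 18.3723 %


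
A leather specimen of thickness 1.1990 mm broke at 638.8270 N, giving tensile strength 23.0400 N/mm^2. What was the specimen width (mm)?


Formula: w = F / (TS * t)
Substituting: w = 638.8270 / (23.0400 * 1.1990)
Result: 23.1250 mm


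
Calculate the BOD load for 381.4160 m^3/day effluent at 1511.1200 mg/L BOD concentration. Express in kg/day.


Formula: BOD_load = volume * conc / 1000
Substituting: BOD_load = 381.4160 * 1511.1200 / 1000
Result: 576.3653 kg/day


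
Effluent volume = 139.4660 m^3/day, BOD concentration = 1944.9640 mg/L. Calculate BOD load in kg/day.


Formula: BOD_load = volume * conc / 1000
Substituting: BOD_load = 139.4660 * 1944.9640 / 1000
Result: 271.2563 kg/day


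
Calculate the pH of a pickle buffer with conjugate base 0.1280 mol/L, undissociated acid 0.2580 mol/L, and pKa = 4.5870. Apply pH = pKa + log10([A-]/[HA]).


ratio = [A-] / [HA] = 0.1280 / 0.2580 = 0.4961
log10(ratio) = -0.3044
pH = pKa + log10(ratio) = 4.5870 - 0.3044 = 4.2826


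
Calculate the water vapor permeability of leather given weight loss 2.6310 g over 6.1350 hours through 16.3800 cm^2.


Formula: WVP = loss / (area * time)
Substituting: WVP = 2.6310 / (16.3800 * 6.1350)
Result: 0.0261814 g/(cm^2*hr)


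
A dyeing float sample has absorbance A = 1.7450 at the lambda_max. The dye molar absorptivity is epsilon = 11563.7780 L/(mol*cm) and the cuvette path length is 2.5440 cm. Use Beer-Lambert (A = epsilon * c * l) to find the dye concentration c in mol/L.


Formula: c = A / (epsilon * l)
Substituting: c = 1.7450 / (11563.7780 * 2.5440)
Result: 5.9317e-05 mol/L


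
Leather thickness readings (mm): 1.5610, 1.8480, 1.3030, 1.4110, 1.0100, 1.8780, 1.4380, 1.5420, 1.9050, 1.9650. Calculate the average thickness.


Formula: Average = sum / n
Substituting: Average = 15.8610 / 10
Result: 1.5861 mm


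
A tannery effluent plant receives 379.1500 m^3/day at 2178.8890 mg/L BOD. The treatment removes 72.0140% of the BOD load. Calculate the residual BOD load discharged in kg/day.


Load_in = volume * conc / 1000 = 379.1500 * 2178.8890 / 1000 = 826.1258 kg/day
Removed = Load_in * eff / 100 = 826.1258 * 72.0140 / 100 = 594.9262 kg/day
Load_out = Load_in - Removed = 826.1258 - 594.9262 = 231.1996 kg/day


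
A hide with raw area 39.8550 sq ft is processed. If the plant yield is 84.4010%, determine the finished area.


Formula: finished = raw * yield / 100
Substituting: finished = 39.8550 * 84.4010 / 100
Result: 33.6380 sq ft


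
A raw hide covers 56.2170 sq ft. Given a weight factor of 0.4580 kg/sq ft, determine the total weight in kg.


Formula: Weight = area * weight_per_sqft
Substituting: Weight = 56.2170 * 0.4580
Result: 25.7474 kg


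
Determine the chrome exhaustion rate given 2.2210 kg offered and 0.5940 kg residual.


Formula: Uptake = (offered - residual) / offered * 100
Substituting: Uptake = (2.2210 - 0.5940) / 2.2210 * 100
Result: 73.2553 %


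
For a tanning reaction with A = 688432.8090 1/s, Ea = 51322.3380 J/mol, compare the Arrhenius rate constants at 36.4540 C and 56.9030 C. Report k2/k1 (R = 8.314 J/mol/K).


T1 = 36.4540 + 273.15 = 309.6040 K; T2 = 56.9030 + 273.15 = 330.0530 K
k1 = A * exp(-Ea/(R*T1)) = 688432.8090 * exp(-51322.3380/(8.314*309.6040)) = 0.00150915 1/s
k2 = A * exp(-Ea/(R*T2)) = 688432.8090 * exp(-51322.3380/(8.314*330.0530)) = 0.00519068 1/s
k2/k1 = 0.00519068 / 0.00150915 = 3.4395


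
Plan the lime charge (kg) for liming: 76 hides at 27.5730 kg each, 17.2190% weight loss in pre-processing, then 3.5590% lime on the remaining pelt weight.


Total_raw = N * avg_wt = 76 * 27.5730 = 2095.5480 kg
Substrate = Total_raw * (1 - loss/100) = 2095.5480 * (1 - 17.2190/100) = 1734.7156 kg
Lime = Substrate * pct / 100 = 1734.7156 * 3.5590 / 100 = 61.7385 kg


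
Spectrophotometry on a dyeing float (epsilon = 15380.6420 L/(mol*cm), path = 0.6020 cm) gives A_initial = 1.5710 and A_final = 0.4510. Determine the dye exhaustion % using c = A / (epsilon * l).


c_initial = A_i / (epsilon * l) = 1.5710 / (15380.6420 * 0.6020) = 1.6967e-04 mol/L
c_final = A_f / (epsilon * l) = 0.4510 / (15380.6420 * 0.6020) = 4.8709e-05 mol/L
Exhaustion = (c_initial - c_final) / c_initial * 100 = (1.6967e-04 - 4.8709e-05) / 1.6967e-04 * 100 = 71.2922 %
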